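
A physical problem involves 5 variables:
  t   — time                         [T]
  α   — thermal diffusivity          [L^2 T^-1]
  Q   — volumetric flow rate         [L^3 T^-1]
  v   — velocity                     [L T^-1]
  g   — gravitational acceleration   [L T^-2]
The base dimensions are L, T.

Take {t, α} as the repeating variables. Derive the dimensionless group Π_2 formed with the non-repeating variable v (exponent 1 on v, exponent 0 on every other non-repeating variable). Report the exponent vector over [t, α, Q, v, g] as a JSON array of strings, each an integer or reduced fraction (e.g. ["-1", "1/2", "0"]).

Write exponents as rows L,T / cols t,α,Q,v,g:
  L: [ 0  2  3  1  1]
  T: [ 1 -1 -1 -1 -2]
Row reduction gives pivot columns t,α; rank = 2
Pivot set = {t,α}, free = {Q,v,g}
RREF:
  r0: [   1    0  1/2 -1/2 -3/2]
  r1: [   0    1  3/2  1/2  1/2]
Fix exponent of v at 1, Q at 0, g at 0; solve each RREF row for its pivot's exponent:
  r0: exp(t) + (-1/2)·1 = 0 ⇒ exp(t) = 1/2
  r1: exp(α) + (1/2)·1 = 0 ⇒ exp(α) = -1/2
Π_2 = t^(1/2) · α^(-1/2) · v

["1/2", "-1/2", "0", "1", "0"]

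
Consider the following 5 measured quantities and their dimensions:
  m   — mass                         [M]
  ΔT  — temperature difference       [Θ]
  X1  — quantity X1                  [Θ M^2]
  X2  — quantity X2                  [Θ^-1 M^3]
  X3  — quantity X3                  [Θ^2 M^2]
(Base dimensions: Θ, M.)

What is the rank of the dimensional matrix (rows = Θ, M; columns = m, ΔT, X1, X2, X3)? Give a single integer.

Dimensional matrix (Θ×M by m×ΔT×X1×X2×X3):
  Θ: [ 0  1  1 -1  2]
  M: [ 1  0  2  3  2]
Row reduction gives pivot columns m,ΔT; rank = 2

2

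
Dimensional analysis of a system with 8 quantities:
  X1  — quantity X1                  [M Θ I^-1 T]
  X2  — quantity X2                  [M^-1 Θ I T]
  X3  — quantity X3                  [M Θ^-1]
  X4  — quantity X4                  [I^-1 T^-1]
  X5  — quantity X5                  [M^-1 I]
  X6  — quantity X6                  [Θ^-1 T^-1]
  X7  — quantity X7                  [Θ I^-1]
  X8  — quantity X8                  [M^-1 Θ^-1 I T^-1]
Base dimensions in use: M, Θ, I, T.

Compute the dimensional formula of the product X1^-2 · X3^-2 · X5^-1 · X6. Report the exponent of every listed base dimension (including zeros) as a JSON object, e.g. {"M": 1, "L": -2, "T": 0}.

{"M": -3, "Θ": -1, "I": 1, "T": -3}

Dimensional matrix (M×Θ×I×T by X1×X2×X3×X4×X5×X6×X7×X8):
  M: [ 1 -1  1  0 -1  0  0 -1]
  Θ: [ 1  1 -1  0  0 -1  1 -1]
  I: [-1  1  0 -1  1  0 -1  1]
  T: [ 1  1  0 -1  0 -1  0 -1]
  [M]: (-2)·1+(-2)·1+(-1)·-1+(1)·0 = -3
  [Θ]: (-2)·1+(-2)·-1+(-1)·0+(1)·-1 = -1
  [I]: (-2)·-1+(-2)·0+(-1)·1+(1)·0 = 1
  [T]: (-2)·1+(-2)·0+(-1)·0+(1)·-1 = -3
⇒ M^-3 Θ^-1 I T^-3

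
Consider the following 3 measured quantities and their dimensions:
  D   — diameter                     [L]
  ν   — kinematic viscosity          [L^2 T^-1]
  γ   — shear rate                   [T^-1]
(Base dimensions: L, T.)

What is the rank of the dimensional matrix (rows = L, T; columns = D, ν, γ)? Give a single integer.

Dimensional matrix (L×T by D×ν×γ):
  L: [ 1  2  0]
  T: [ 0 -1 -1]
Row reduction gives pivot columns D,ν; rank = 2

2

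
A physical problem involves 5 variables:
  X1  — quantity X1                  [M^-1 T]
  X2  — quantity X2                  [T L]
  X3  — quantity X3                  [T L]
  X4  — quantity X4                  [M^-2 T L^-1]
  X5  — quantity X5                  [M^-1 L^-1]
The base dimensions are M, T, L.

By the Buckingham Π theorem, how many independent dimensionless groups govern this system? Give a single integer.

3

Dimensional matrix (M×T×L by X1×X2×X3×X4×X5):
  M: [-1  0  0 -2 -1]
  T: [ 1  1  1  1  0]
  L: [ 0  1  1 -1 -1]
RREF → pivots at {X1,X2} ⇒ r = 2
n=5, r=2 ⇒ 3 dimensionless groups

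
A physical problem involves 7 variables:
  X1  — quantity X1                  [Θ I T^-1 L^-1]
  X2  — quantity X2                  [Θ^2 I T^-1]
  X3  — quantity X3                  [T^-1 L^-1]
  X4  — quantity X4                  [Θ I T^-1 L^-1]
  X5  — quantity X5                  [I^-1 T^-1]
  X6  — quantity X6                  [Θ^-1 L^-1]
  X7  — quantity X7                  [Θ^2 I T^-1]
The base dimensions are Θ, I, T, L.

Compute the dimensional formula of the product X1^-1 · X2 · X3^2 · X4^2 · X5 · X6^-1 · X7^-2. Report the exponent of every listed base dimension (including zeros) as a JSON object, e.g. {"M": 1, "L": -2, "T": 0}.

{"Θ": 0, "I": -1, "T": -3, "L": -2}

Dimensional matrix (Θ×I×T×L by X1×X2×X3×X4×X5×X6×X7):
  Θ: [ 1  2  0  1  0 -1  2]
  I: [ 1  1  0  1 -1  0  1]
  T: [-1 -1 -1 -1 -1  0 -1]
  L: [-1  0 -1 -1  0 -1  0]
  [Θ]: (-1)·1+(1)·2+(2)·0+(2)·1+(1)·0+(-1)·-1+(-2)·2 = 0
  [I]: (-1)·1+(1)·1+(2)·0+(2)·1+(1)·-1+(-1)·0+(-2)·1 = -1
  [T]: (-1)·-1+(1)·-1+(2)·-1+(2)·-1+(1)·-1+(-1)·0+(-2)·-1 = -3
  [L]: (-1)·-1+(1)·0+(2)·-1+(2)·-1+(1)·0+(-1)·-1+(-2)·0 = -2
⇒ I^-1 T^-3 L^-2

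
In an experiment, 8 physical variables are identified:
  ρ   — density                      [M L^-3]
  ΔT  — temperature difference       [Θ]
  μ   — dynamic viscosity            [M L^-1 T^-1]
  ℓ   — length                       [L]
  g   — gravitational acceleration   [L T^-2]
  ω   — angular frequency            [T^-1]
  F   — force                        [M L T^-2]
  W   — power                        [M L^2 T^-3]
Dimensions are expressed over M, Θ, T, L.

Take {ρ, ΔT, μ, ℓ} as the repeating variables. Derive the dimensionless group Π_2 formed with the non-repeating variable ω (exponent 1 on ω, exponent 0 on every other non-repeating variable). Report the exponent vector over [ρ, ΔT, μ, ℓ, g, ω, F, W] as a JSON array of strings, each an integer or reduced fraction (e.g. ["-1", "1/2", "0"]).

Write exponents as rows M,Θ,T,L / cols ρ,ΔT,μ,ℓ,g,ω,F,W:
  M: [ 1  0  1  0  0  0  1  1]
  Θ: [ 0  1  0  0  0  0  0  0]
  T: [ 0  0 -1  0 -2 -1 -2 -3]
  L: [-3  0 -1  1  1  0  1  2]
Row reduction gives pivot columns ρ,ΔT,μ,ℓ; rank = 4
Pivot set = {ρ,ΔT,μ,ℓ}, free = {g,ω,F,W}
RREF:
  r0: [   1    0    0    0   -2   -1   -1   -2]
  r1: [   0    1    0    0    0    0    0    0]
  r2: [   0    0    1    0    2    1    2    3]
  r3: [   0    0    0    1   -3   -2    0   -1]
Fix exponent of ω at 1, g at 0, F at 0, W at 0; solve each RREF row for its pivot's exponent:
  r0: exp(ρ) + (-1)·1 = 0 ⇒ exp(ρ) = 1
  r1: exp(ΔT) + (0)·1 = 0 ⇒ exp(ΔT) = 0
  r2: exp(μ) + (1)·1 = 0 ⇒ exp(μ) = -1
  r3: exp(ℓ) + (-2)·1 = 0 ⇒ exp(ℓ) = 2
Π_2 = ρ · μ^-1 · ℓ^2 · ω

["1", "0", "-1", "2", "0", "1", "0", "0"]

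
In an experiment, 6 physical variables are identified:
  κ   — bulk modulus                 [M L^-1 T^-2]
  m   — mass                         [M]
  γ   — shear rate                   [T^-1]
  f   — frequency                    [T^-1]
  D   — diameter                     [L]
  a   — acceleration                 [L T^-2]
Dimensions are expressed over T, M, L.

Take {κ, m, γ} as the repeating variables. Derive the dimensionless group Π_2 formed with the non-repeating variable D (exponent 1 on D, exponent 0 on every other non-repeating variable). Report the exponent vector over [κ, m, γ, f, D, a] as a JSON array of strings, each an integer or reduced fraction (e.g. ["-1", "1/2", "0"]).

["1", "-1", "-2", "0", "1", "0"]

Exponent matrix [T,M,L] × [κ,m,γ,f,D,a]:
  T: [-2  0 -1 -1  0 -2]
  M: [ 1  1  0  0  0  0]
  L: [-1  0  0  0  1  1]
Row reduction gives pivot columns κ,m,γ; rank = 3
Pivot set = {κ,m,γ}, free = {f,D,a}
RREF:
  r0: [   1    0    0    0   -1   -1]
  r1: [   0    1    0    0    1    1]
  r2: [   0    0    1    1    2    4]
Fix exponent of D at 1, f at 0, a at 0; solve each RREF row for its pivot's exponent:
  r0: exp(κ) + (-1)·1 = 0 ⇒ exp(κ) = 1
  r1: exp(m) + (1)·1 = 0 ⇒ exp(m) = -1
  r2: exp(γ) + (2)·1 = 0 ⇒ exp(γ) = -2
Π_2 = κ · m^-1 · γ^-2 · D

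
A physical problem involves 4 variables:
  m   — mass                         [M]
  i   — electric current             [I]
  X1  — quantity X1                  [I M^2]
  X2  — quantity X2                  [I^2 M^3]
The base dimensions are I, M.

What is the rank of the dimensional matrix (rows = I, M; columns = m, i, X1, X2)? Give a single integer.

2

Exponent matrix [I,M] × [m,i,X1,X2]:
  I: [ 0  1  1  2]
  M: [ 1  0  2  3]
RREF → pivots at {m,i} ⇒ r = 2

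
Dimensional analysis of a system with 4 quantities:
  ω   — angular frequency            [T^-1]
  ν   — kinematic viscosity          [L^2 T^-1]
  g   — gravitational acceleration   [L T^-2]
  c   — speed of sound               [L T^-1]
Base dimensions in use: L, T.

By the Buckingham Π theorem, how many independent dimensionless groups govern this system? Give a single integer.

2

Exponent matrix [L,T] × [ω,ν,g,c]:
  L: [ 0  2  1  1]
  T: [-1 -1 -2 -1]
Row reduction gives pivot columns ω,ν; rank = 2
Π count = n − r = 4 − 2 = 2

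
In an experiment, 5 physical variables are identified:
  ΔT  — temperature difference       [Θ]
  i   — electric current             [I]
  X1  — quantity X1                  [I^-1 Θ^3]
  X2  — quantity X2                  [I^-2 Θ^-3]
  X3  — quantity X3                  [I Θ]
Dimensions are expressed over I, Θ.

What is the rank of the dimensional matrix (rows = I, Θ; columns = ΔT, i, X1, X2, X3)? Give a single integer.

Write exponents as rows I,Θ / cols ΔT,i,X1,X2,X3:
  I: [ 0  1 -1 -2  1]
  Θ: [ 1  0  3 -3  1]
Row reduction gives pivot columns ΔT,i; rank = 2

2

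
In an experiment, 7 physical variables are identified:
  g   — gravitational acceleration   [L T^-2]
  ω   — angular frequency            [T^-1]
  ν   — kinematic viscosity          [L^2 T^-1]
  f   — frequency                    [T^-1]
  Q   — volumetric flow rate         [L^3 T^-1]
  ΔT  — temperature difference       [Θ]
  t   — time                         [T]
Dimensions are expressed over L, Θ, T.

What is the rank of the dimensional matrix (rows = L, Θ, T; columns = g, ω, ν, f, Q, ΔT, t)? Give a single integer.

Write exponents as rows L,Θ,T / cols g,ω,ν,f,Q,ΔT,t:
  L: [ 1  0  2  0  3  0  0]
  Θ: [ 0  0  0  0  0  1  0]
  T: [-2 -1 -1 -1 -1  0  1]
Echelon form has 3 nonzero rows (pivots: g,ω,ΔT)

3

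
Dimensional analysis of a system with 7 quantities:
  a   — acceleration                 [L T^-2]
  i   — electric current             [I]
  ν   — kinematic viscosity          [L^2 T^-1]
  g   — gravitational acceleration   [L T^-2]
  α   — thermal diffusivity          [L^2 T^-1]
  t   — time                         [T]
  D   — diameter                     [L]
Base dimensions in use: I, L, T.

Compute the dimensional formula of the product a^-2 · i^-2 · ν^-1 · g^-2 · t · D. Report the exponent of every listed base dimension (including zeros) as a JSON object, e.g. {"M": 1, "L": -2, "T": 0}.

{"I": -2, "L": -5, "T": 10}

Exponent matrix [I,L,T] × [a,i,ν,g,α,t,D]:
  I: [ 0  1  0  0  0  0  0]
  L: [ 1  0  2  1  2  0  1]
  T: [-2  0 -1 -2 -1  1  0]
  [I]: (-2)·0+(-2)·1+(-1)·0+(-2)·0+(1)·0+(1)·0 = -2
  [L]: (-2)·1+(-2)·0+(-1)·2+(-2)·1+(1)·0+(1)·1 = -5
  [T]: (-2)·-2+(-2)·0+(-1)·-1+(-2)·-2+(1)·1+(1)·0 = 10
⇒ I^-2 L^-5 T^10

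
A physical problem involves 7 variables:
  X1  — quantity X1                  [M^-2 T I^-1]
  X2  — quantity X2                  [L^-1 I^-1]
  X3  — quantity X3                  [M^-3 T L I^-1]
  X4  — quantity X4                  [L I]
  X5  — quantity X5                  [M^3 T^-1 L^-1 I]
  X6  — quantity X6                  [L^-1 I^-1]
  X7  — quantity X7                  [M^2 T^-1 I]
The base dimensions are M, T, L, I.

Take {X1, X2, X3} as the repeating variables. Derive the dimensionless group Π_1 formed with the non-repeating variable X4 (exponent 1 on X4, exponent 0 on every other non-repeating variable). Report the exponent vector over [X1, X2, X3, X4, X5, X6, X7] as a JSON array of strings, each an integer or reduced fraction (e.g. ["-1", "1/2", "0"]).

Dimensional matrix (M×T×L×I by X1×X2×X3×X4×X5×X6×X7):
  M: [-2  0 -3  0  3  0  2]
  T: [ 1  0  1  0 -1  0 -1]
  L: [ 0 -1  1  1 -1 -1  0]
  I: [-1 -1 -1  1  1 -1  1]
Echelon form has 3 nonzero rows (pivots: X1,X2,X3)
Pivot set = {X1,X2,X3}, free = {X4,X5,X6,X7}
RREF:
  r0: [   1    0    0    0    0    0   -1]
  r1: [   0    1    0   -1    0    1    0]
  r2: [   0    0    1    0   -1    0    0]
  r3: [   0    0    0    0    0    0    0]
Fix exponent of X4 at 1, X5 at 0, X6 at 0, X7 at 0; solve each RREF row for its pivot's exponent:
  r0: exp(X1) + (0)·1 = 0 ⇒ exp(X1) = 0
  r1: exp(X2) + (-1)·1 = 0 ⇒ exp(X2) = 1
  r2: exp(X3) + (0)·1 = 0 ⇒ exp(X3) = 0
Π_1 = X2 · X4

["0", "1", "0", "1", "0", "0", "0"]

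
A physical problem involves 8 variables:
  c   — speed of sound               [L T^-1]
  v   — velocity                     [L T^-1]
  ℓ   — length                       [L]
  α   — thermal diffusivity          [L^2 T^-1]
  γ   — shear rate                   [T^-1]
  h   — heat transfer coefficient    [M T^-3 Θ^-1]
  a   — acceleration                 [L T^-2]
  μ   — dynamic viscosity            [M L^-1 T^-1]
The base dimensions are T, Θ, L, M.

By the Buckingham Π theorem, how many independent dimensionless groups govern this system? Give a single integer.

Exponent matrix [T,Θ,L,M] × [c,v,ℓ,α,γ,h,a,μ]:
  T: [-1 -1  0 -1 -1 -3 -2 -1]
  Θ: [ 0  0  0  0  0 -1  0  0]
  L: [ 1  1  1  2  0  0  1 -1]
  M: [ 0  0  0  0  0  1  0  1]
Echelon form has 4 nonzero rows (pivots: c,ℓ,h,μ)
n=8, r=4 ⇒ 4 dimensionless groups

4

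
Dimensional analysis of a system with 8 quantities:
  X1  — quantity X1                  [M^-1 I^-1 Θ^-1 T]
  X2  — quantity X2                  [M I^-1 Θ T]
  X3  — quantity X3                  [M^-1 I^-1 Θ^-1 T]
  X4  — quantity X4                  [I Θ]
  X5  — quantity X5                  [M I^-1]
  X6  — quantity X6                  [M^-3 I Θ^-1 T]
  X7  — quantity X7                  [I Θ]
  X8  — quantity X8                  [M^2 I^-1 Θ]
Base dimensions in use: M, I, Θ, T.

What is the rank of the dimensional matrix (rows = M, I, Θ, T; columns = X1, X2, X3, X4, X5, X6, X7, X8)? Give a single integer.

3

Exponent matrix [M,I,Θ,T] × [X1,X2,X3,X4,X5,X6,X7,X8]:
  M: [-1  1 -1  0  1 -3  0  2]
  I: [-1 -1 -1  1 -1  1  1 -1]
  Θ: [-1  1 -1  1  0 -1  1  1]
  T: [ 1  1  1  0  0  1  0  0]
Echelon form has 3 nonzero rows (pivots: X1,X2,X4)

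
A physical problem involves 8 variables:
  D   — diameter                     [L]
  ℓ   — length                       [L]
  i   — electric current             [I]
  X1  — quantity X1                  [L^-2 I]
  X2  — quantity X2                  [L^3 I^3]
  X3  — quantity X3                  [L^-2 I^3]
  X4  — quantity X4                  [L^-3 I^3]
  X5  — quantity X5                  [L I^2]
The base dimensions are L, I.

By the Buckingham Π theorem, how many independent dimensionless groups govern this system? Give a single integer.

6

Write exponents as rows L,I / cols D,ℓ,i,X1,X2,X3,X4,X5:
  L: [ 1  1  0 -2  3 -2 -3  1]
  I: [ 0  0  1  1  3  3  3  2]
Row reduction gives pivot columns D,i; rank = 2
n=8, r=2 ⇒ 6 dimensionless groups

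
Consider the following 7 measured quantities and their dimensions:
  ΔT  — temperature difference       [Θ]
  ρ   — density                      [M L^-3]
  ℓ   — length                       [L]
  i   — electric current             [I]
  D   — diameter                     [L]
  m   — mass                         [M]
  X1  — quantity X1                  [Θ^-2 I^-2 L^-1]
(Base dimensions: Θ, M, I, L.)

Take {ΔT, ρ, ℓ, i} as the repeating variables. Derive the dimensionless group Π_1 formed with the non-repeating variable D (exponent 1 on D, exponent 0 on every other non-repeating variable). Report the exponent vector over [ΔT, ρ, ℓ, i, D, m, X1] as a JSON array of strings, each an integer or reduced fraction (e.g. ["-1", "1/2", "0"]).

["0", "0", "-1", "0", "1", "0", "0"]

Dimensional matrix (Θ×M×I×L by ΔT×ρ×ℓ×i×D×m×X1):
  Θ: [ 1  0  0  0  0  0 -2]
  M: [ 0  1  0  0  0  1  0]
  I: [ 0  0  0  1  0  0 -2]
  L: [ 0 -3  1  0  1  0 -1]
RREF → pivots at {ΔT,ρ,ℓ,i} ⇒ r = 4
Repeat: ΔT,ρ,ℓ,i; free: D,m,X1
RREF:
  r0: [   1    0    0    0    0    0   -2]
  r1: [   0    1    0    0    0    1    0]
  r2: [   0    0    1    0    1    3   -1]
  r3: [   0    0    0    1    0    0   -2]
Fix exponent of D at 1, m at 0, X1 at 0; solve each RREF row for its pivot's exponent:
  r0: exp(ΔT) + (0)·1 = 0 ⇒ exp(ΔT) = 0
  r1: exp(ρ) + (0)·1 = 0 ⇒ exp(ρ) = 0
  r2: exp(ℓ) + (1)·1 = 0 ⇒ exp(ℓ) = -1
  r3: exp(i) + (0)·1 = 0 ⇒ exp(i) = 0
Π_1 = ℓ^-1 · D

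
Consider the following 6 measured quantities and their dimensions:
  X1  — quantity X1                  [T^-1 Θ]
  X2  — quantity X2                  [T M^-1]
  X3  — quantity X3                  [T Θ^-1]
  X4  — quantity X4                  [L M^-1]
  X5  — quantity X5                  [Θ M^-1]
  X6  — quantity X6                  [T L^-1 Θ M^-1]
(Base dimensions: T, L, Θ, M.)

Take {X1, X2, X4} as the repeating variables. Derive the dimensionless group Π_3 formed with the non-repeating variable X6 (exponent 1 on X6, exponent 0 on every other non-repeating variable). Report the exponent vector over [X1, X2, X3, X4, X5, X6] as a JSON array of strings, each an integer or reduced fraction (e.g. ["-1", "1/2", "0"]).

["-1", "-2", "0", "1", "0", "1"]

Write exponents as rows T,L,Θ,M / cols X1,X2,X3,X4,X5,X6:
  T: [-1  1  1  0  0  1]
  L: [ 0  0  0  1  0 -1]
  Θ: [ 1  0 -1  0  1  1]
  M: [ 0 -1  0 -1 -1 -1]
RREF → pivots at {X1,X2,X4} ⇒ r = 3
Repeat: X1,X2,X4; free: X3,X5,X6
RREF:
  r0: [   1    0   -1    0    1    1]
  r1: [   0    1    0    0    1    2]
  r2: [   0    0    0    1    0   -1]
  r3: [   0    0    0    0    0    0]
Fix exponent of X6 at 1, X3 at 0, X5 at 0; solve each RREF row for its pivot's exponent:
  r0: exp(X1) + (1)·1 = 0 ⇒ exp(X1) = -1
  r1: exp(X2) + (2)·1 = 0 ⇒ exp(X2) = -2
  r2: exp(X4) + (-1)·1 = 0 ⇒ exp(X4) = 1
Π_3 = X1^-1 · X2^-2 · X4 · X6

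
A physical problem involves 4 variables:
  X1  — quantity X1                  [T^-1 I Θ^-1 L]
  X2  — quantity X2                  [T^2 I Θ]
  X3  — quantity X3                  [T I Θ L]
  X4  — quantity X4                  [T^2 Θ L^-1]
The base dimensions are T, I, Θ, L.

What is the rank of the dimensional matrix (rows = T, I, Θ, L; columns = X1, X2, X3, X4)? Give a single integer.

Exponent matrix [T,I,Θ,L] × [X1,X2,X3,X4]:
  T: [-1  2  1  2]
  I: [ 1  1  1  0]
  Θ: [-1  1  1  1]
  L: [ 1  0  1 -1]
Row reduction gives pivot columns X1,X2,X3; rank = 3

3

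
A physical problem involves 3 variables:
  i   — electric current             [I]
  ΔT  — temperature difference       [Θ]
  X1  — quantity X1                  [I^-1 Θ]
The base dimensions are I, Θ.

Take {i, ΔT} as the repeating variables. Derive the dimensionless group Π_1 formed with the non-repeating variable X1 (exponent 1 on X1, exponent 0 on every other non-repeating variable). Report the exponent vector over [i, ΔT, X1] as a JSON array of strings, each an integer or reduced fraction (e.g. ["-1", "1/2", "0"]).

["1", "-1", "1"]

Dimensional matrix (I×Θ by i×ΔT×X1):
  I: [ 1  0 -1]
  Θ: [ 0  1  1]
Echelon form has 2 nonzero rows (pivots: i,ΔT)
Repeat: i,ΔT; free: X1
RREF:
  r0: [   1    0   -1]
  r1: [   0    1    1]
Fix exponent of X1 at 1; solve each RREF row for its pivot's exponent:
  r0: exp(i) + (-1)·1 = 0 ⇒ exp(i) = 1
  r1: exp(ΔT) + (1)·1 = 0 ⇒ exp(ΔT) = -1
Π_1 = i · ΔT^-1 · X1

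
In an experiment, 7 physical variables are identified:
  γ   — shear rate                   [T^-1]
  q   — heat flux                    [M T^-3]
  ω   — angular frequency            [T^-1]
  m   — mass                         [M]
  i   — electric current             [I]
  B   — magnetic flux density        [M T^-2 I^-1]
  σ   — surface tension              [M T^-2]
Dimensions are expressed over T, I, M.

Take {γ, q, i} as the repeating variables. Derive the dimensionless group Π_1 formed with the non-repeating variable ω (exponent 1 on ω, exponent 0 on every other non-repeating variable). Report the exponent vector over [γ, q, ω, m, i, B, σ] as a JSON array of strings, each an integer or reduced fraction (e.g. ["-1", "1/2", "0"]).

Dimensional matrix (T×I×M by γ×q×ω×m×i×B×σ):
  T: [-1 -3 -1  0  0 -2 -2]
  I: [ 0  0  0  0  1 -1  0]
  M: [ 0  1  0  1  0  1  1]
Echelon form has 3 nonzero rows (pivots: γ,q,i)
Repeat: γ,q,i; free: ω,m,B,σ
RREF:
  r0: [   1    0    1   -3    0   -1   -1]
  r1: [   0    1    0    1    0    1    1]
  r2: [   0    0    0    0    1   -1    0]
Fix exponent of ω at 1, m at 0, B at 0, σ at 0; solve each RREF row for its pivot's exponent:
  r0: exp(γ) + (1)·1 = 0 ⇒ exp(γ) = -1
  r1: exp(q) + (0)·1 = 0 ⇒ exp(q) = 0
  r2: exp(i) + (0)·1 = 0 ⇒ exp(i) = 0
Π_1 = γ^-1 · ω

["-1", "0", "1", "0", "0", "0", "0"]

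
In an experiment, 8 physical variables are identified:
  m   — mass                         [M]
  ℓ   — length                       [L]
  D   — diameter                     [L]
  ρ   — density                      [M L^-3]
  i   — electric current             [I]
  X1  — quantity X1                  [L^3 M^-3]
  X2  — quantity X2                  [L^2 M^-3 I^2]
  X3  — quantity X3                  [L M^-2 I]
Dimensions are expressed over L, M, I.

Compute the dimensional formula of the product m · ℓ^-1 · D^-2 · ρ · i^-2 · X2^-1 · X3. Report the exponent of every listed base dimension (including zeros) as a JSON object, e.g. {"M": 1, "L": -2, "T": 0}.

{"L": -7, "M": 3, "I": -3}

Write exponents as rows L,M,I / cols m,ℓ,D,ρ,i,X1,X2,X3:
  L: [ 0  1  1 -3  0  3  2  1]
  M: [ 1  0  0  1  0 -3 -3 -2]
  I: [ 0  0  0  0  1  0  2  1]
  [L]: (1)·0+(-1)·1+(-2)·1+(1)·-3+(-2)·0+(-1)·2+(1)·1 = -7
  [M]: (1)·1+(-1)·0+(-2)·0+(1)·1+(-2)·0+(-1)·-3+(1)·-2 = 3
  [I]: (1)·0+(-1)·0+(-2)·0+(1)·0+(-2)·1+(-1)·2+(1)·1 = -3
⇒ L^-7 M^3 I^-3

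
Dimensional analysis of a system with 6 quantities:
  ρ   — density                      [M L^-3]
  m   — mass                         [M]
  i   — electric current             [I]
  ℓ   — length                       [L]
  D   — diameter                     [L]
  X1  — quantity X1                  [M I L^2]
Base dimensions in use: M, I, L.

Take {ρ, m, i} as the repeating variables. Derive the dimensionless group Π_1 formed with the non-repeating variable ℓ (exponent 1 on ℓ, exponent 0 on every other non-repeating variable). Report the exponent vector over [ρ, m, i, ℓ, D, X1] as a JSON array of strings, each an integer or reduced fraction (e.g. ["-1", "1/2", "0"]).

["1/3", "-1/3", "0", "1", "0", "0"]

Dimensional matrix (M×I×L by ρ×m×i×ℓ×D×X1):
  M: [ 1  1  0  0  0  1]
  I: [ 0  0  1  0  0  1]
  L: [-3  0  0  1  1  2]
Echelon form has 3 nonzero rows (pivots: ρ,m,i)
Repeat: ρ,m,i; free: ℓ,D,X1
RREF:
  r0: [   1    0    0 -1/3 -1/3 -2/3]
  r1: [   0    1    0  1/3  1/3  5/3]
  r2: [   0    0    1    0    0    1]
Fix exponent of ℓ at 1, D at 0, X1 at 0; solve each RREF row for its pivot's exponent:
  r0: exp(ρ) + (-1/3)·1 = 0 ⇒ exp(ρ) = 1/3
  r1: exp(m) + (1/3)·1 = 0 ⇒ exp(m) = -1/3
  r2: exp(i) + (0)·1 = 0 ⇒ exp(i) = 0
Π_1 = ρ^(1/3) · m^(-1/3) · ℓ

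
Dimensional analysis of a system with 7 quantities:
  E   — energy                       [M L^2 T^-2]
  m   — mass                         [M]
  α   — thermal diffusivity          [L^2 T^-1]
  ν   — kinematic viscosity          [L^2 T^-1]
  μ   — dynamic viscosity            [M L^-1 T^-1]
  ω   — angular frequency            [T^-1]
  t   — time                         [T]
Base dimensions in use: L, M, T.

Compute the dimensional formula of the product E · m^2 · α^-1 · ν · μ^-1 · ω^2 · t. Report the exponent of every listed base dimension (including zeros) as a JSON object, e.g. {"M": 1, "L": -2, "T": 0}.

{"L": 3, "M": 2, "T": -2}

Exponent matrix [L,M,T] × [E,m,α,ν,μ,ω,t]:
  L: [ 2  0  2  2 -1  0  0]
  M: [ 1  1  0  0  1  0  0]
  T: [-2  0 -1 -1 -1 -1  1]
  [L]: (1)·2+(2)·0+(-1)·2+(1)·2+(-1)·-1+(2)·0+(1)·0 = 3
  [M]: (1)·1+(2)·1+(-1)·0+(1)·0+(-1)·1+(2)·0+(1)·0 = 2
  [T]: (1)·-2+(2)·0+(-1)·-1+(1)·-1+(-1)·-1+(2)·-1+(1)·1 = -2
⇒ L^3 M^2 T^-2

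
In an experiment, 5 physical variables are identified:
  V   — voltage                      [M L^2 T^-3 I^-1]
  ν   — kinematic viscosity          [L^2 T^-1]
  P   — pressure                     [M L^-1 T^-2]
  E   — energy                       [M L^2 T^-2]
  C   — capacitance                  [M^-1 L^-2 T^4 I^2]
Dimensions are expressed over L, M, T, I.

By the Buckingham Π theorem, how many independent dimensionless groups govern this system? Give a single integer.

1

Dimensional matrix (L×M×T×I by V×ν×P×E×C):
  L: [ 2  2 -1  2 -2]
  M: [ 1  0  1  1 -1]
  T: [-3 -1 -2 -2  4]
  I: [-1  0  0  0  2]
Row reduction gives pivot columns V,ν,P,E; rank = 4
n=5, r=4 ⇒ 1 dimensionless group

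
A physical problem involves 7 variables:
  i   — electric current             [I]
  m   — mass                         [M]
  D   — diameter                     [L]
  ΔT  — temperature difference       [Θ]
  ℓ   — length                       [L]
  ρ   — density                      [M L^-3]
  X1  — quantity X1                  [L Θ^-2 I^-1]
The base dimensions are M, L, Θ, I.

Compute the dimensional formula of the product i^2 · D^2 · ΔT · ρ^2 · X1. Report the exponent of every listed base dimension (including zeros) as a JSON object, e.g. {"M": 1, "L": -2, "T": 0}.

{"M": 2, "L": -3, "Θ": -1, "I": 1}

Exponent matrix [M,L,Θ,I] × [i,m,D,ΔT,ℓ,ρ,X1]:
  M: [ 0  1  0  0  0  1  0]
  L: [ 0  0  1  0  1 -3  1]
  Θ: [ 0  0  0  1  0  0 -2]
  I: [ 1  0  0  0  0  0 -1]
  [M]: (2)·0+(2)·0+(1)·0+(2)·1+(1)·0 = 2
  [L]: (2)·0+(2)·1+(1)·0+(2)·-3+(1)·1 = -3
  [Θ]: (2)·0+(2)·0+(1)·1+(2)·0+(1)·-2 = -1
  [I]: (2)·1+(2)·0+(1)·0+(2)·0+(1)·-1 = 1
⇒ M^2 L^-3 Θ^-1 I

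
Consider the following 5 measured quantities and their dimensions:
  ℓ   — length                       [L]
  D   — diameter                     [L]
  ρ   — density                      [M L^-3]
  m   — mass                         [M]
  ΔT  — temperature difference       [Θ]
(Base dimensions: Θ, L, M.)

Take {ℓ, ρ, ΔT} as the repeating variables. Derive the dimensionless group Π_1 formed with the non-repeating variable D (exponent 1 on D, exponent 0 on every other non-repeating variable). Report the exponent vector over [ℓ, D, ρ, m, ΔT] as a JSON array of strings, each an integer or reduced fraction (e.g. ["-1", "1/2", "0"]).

["-1", "1", "0", "0", "0"]

Write exponents as rows Θ,L,M / cols ℓ,D,ρ,m,ΔT:
  Θ: [ 0  0  0  0  1]
  L: [ 1  1 -3  0  0]
  M: [ 0  0  1  1  0]
Row reduction gives pivot columns ℓ,ρ,ΔT; rank = 3
Pivot set = {ℓ,ρ,ΔT}, free = {D,m}
RREF:
  r0: [   1    1    0    3    0]
  r1: [   0    0    1    1    0]
  r2: [   0    0    0    0    1]
Fix exponent of D at 1, m at 0; solve each RREF row for its pivot's exponent:
  r0: exp(ℓ) + (1)·1 = 0 ⇒ exp(ℓ) = -1
  r1: exp(ρ) + (0)·1 = 0 ⇒ exp(ρ) = 0
  r2: exp(ΔT) + (0)·1 = 0 ⇒ exp(ΔT) = 0
Π_1 = ℓ^-1 · D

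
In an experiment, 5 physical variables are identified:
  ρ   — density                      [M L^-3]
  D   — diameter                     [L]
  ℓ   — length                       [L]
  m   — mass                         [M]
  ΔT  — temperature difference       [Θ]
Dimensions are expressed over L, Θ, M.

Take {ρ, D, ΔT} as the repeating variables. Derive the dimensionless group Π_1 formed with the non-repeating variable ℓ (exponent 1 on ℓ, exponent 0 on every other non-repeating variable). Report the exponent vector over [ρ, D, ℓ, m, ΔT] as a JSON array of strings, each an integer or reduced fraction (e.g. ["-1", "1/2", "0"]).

Exponent matrix [L,Θ,M] × [ρ,D,ℓ,m,ΔT]:
  L: [-3  1  1  0  0]
  Θ: [ 0  0  0  0  1]
  M: [ 1  0  0  1  0]
Row reduction gives pivot columns ρ,D,ΔT; rank = 3
Pivot set = {ρ,D,ΔT}, free = {ℓ,m}
RREF:
  r0: [   1    0    0    1    0]
  r1: [   0    1    1    3    0]
  r2: [   0    0    0    0    1]
Fix exponent of ℓ at 1, m at 0; solve each RREF row for its pivot's exponent:
  r0: exp(ρ) + (0)·1 = 0 ⇒ exp(ρ) = 0
  r1: exp(D) + (1)·1 = 0 ⇒ exp(D) = -1
  r2: exp(ΔT) + (0)·1 = 0 ⇒ exp(ΔT) = 0
Π_1 = D^-1 · ℓ

["0", "-1", "1", "0", "0"]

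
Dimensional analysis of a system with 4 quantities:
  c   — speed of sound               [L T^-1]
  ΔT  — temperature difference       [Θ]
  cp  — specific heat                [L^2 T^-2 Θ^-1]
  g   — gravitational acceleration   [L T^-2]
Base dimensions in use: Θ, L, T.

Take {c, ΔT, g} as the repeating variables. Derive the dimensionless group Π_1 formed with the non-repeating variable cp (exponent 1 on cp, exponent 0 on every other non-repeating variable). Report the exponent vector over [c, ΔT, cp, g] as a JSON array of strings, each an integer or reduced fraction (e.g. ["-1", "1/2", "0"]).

["-2", "1", "1", "0"]

Exponent matrix [Θ,L,T] × [c,ΔT,cp,g]:
  Θ: [ 0  1 -1  0]
  L: [ 1  0  2  1]
  T: [-1  0 -2 -2]
RREF → pivots at {c,ΔT,g} ⇒ r = 3
Repeat: c,ΔT,g; free: cp
RREF:
  r0: [   1    0    2    0]
  r1: [   0    1   -1    0]
  r2: [   0    0    0    1]
Fix exponent of cp at 1; solve each RREF row for its pivot's exponent:
  r0: exp(c) + (2)·1 = 0 ⇒ exp(c) = -2
  r1: exp(ΔT) + (-1)·1 = 0 ⇒ exp(ΔT) = 1
  r2: exp(g) + (0)·1 = 0 ⇒ exp(g) = 0
Π_1 = c^-2 · ΔT · cp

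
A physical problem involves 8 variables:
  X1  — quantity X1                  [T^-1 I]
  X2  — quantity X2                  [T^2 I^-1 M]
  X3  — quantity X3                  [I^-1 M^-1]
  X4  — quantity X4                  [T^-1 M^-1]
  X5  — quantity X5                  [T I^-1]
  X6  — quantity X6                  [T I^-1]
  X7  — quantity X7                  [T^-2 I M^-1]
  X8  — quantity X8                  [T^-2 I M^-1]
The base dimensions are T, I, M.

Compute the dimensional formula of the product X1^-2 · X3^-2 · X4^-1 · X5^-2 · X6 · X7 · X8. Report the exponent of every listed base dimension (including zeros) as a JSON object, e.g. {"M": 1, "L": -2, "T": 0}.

{"T": -2, "I": 3, "M": 1}

Dimensional matrix (T×I×M by X1×X2×X3×X4×X5×X6×X7×X8):
  T: [-1  2  0 -1  1  1 -2 -2]
  I: [ 1 -1 -1  0 -1 -1  1  1]
  M: [ 0  1 -1 -1  0  0 -1 -1]
  [T]: (-2)·-1+(-2)·0+(-1)·-1+(-2)·1+(1)·1+(1)·-2+(1)·-2 = -2
  [I]: (-2)·1+(-2)·-1+(-1)·0+(-2)·-1+(1)·-1+(1)·1+(1)·1 = 3
  [M]: (-2)·0+(-2)·-1+(-1)·-1+(-2)·0+(1)·0+(1)·-1+(1)·-1 = 1
⇒ T^-2 I^3 M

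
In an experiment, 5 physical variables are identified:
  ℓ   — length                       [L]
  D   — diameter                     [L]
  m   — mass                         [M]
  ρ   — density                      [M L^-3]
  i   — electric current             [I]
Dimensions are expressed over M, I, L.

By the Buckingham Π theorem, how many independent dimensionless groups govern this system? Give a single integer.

2

Exponent matrix [M,I,L] × [ℓ,D,m,ρ,i]:
  M: [ 0  0  1  1  0]
  I: [ 0  0  0  0  1]
  L: [ 1  1  0 -3  0]
Row reduction gives pivot columns ℓ,m,i; rank = 3
Π count = n − r = 5 − 3 = 2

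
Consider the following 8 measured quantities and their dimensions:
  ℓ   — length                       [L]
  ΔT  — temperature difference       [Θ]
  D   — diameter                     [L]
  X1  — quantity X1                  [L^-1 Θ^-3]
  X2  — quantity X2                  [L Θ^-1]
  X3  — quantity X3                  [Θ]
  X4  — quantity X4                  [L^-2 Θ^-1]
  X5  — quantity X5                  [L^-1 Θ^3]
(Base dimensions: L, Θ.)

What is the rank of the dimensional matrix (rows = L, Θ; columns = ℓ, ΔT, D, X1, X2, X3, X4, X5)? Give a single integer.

Dimensional matrix (L×Θ by ℓ×ΔT×D×X1×X2×X3×X4×X5):
  L: [ 1  0  1 -1  1  0 -2 -1]
  Θ: [ 0  1  0 -3 -1  1 -1  3]
Row reduction gives pivot columns ℓ,ΔT; rank = 2

2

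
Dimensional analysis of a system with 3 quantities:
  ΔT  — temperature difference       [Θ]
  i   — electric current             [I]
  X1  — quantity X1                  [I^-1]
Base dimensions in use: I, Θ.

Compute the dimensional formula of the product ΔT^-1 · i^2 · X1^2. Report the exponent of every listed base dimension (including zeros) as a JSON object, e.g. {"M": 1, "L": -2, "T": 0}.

Dimensional matrix (I×Θ by ΔT×i×X1):
  I: [ 0  1 -1]
  Θ: [ 1  0  0]
  [I]: (-1)·0+(2)·1+(2)·-1 = 0
  [Θ]: (-1)·1+(2)·0+(2)·0 = -1
⇒ Θ^-1

{"I": 0, "Θ": -1}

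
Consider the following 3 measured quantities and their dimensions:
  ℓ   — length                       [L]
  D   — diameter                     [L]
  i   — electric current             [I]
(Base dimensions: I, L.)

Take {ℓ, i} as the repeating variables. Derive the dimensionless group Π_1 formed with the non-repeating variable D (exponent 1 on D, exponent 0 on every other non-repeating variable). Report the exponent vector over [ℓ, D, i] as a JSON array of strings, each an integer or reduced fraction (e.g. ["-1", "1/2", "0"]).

["-1", "1", "0"]

Dimensional matrix (I×L by ℓ×D×i):
  I: [ 0  0  1]
  L: [ 1  1  0]
RREF → pivots at {ℓ,i} ⇒ r = 2
Repeat: ℓ,i; free: D
RREF:
  r0: [   1    1    0]
  r1: [   0    0    1]
Fix exponent of D at 1; solve each RREF row for its pivot's exponent:
  r0: exp(ℓ) + (1)·1 = 0 ⇒ exp(ℓ) = -1
  r1: exp(i) + (0)·1 = 0 ⇒ exp(i) = 0
Π_1 = ℓ^-1 · D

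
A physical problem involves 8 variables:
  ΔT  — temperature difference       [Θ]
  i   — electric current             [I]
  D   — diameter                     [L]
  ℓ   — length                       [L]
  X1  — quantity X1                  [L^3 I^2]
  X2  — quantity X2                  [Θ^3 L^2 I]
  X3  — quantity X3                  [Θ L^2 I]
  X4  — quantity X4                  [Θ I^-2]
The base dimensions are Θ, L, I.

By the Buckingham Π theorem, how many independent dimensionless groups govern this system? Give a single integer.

5

Dimensional matrix (Θ×L×I by ΔT×i×D×ℓ×X1×X2×X3×X4):
  Θ: [ 1  0  0  0  0  3  1  1]
  L: [ 0  0  1  1  3  2  2  0]
  I: [ 0  1  0  0  2  1  1 -2]
Row reduction gives pivot columns ΔT,i,D; rank = 3
n=8, r=3 ⇒ 5 dimensionless groups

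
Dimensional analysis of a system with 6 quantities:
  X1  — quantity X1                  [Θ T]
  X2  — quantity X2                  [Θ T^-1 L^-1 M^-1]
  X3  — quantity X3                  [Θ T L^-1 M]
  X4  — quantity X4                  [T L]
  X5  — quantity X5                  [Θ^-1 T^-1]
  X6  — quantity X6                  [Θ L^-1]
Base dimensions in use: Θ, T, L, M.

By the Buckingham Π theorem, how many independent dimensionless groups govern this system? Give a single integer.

3

Write exponents as rows Θ,T,L,M / cols X1,X2,X3,X4,X5,X6:
  Θ: [ 1  1  1  0 -1  1]
  T: [ 1 -1  1  1 -1  0]
  L: [ 0 -1 -1  1  0 -1]
  M: [ 0 -1  1  0  0  0]
Echelon form has 3 nonzero rows (pivots: X1,X2,X3)
6 vars − rank 3 = 3 Π groups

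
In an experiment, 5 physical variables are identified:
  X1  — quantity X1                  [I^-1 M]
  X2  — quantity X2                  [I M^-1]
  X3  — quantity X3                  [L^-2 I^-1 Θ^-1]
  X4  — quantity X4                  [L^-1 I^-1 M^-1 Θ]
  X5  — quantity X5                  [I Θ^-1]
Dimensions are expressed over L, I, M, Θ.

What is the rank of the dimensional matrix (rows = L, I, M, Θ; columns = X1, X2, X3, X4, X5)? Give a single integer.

3

Exponent matrix [L,I,M,Θ] × [X1,X2,X3,X4,X5]:
  L: [ 0  0 -2 -1  0]
  I: [-1  1 -1 -1  1]
  M: [ 1 -1  0 -1  0]
  Θ: [ 0  0 -1  1 -1]
Echelon form has 3 nonzero rows (pivots: X1,X3,X4)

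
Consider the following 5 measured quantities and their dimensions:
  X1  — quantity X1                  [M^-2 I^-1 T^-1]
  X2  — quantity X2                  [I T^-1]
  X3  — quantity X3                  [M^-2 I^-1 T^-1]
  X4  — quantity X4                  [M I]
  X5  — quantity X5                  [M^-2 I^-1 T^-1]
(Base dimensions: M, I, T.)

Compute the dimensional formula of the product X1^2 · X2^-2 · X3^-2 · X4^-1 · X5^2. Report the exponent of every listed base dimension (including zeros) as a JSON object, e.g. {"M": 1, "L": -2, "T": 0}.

{"M": -5, "I": -5, "T": 0}

Write exponents as rows M,I,T / cols X1,X2,X3,X4,X5:
  M: [-2  0 -2  1 -2]
  I: [-1  1 -1  1 -1]
  T: [-1 -1 -1  0 -1]
  [M]: (2)·-2+(-2)·0+(-2)·-2+(-1)·1+(2)·-2 = -5
  [I]: (2)·-1+(-2)·1+(-2)·-1+(-1)·1+(2)·-1 = -5
  [T]: (2)·-1+(-2)·-1+(-2)·-1+(-1)·0+(2)·-1 = 0
⇒ M^-5 I^-5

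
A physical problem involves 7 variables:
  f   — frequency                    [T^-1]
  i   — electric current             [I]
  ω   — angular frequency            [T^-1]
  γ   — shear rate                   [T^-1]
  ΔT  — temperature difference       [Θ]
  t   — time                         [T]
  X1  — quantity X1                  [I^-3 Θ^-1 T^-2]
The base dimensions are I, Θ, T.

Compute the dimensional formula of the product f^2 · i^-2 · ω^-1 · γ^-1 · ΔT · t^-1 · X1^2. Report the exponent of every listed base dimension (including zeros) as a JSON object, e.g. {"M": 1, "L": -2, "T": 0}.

Write exponents as rows I,Θ,T / cols f,i,ω,γ,ΔT,t,X1:
  I: [ 0  1  0  0  0  0 -3]
  Θ: [ 0  0  0  0  1  0 -1]
  T: [-1  0 -1 -1  0  1 -2]
  [I]: (2)·0+(-2)·1+(-1)·0+(-1)·0+(1)·0+(-1)·0+(2)·-3 = -8
  [Θ]: (2)·0+(-2)·0+(-1)·0+(-1)·0+(1)·1+(-1)·0+(2)·-1 = -1
  [T]: (2)·-1+(-2)·0+(-1)·-1+(-1)·-1+(1)·0+(-1)·1+(2)·-2 = -5
⇒ I^-8 Θ^-1 T^-5

{"I": -8, "Θ": -1, "T": -5}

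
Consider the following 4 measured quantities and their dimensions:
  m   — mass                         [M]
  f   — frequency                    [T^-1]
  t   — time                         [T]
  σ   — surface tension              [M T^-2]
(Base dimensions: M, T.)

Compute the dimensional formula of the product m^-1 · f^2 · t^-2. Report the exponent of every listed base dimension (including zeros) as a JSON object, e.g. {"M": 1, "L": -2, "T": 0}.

{"M": -1, "T": -4}

Exponent matrix [M,T] × [m,f,t,σ]:
  M: [ 1  0  0  1]
  T: [ 0 -1  1 -2]
  [M]: (-1)·1+(2)·0+(-2)·0 = -1
  [T]: (-1)·0+(2)·-1+(-2)·1 = -4
⇒ M^-1 T^-4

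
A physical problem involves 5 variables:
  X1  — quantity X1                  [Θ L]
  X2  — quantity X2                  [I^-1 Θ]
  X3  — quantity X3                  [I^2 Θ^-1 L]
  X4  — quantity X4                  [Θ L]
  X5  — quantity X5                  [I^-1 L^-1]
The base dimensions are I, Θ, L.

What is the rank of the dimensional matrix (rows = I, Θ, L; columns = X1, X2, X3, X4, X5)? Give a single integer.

Write exponents as rows I,Θ,L / cols X1,X2,X3,X4,X5:
  I: [ 0 -1  2  0 -1]
  Θ: [ 1  1 -1  1  0]
  L: [ 1  0  1  1 -1]
Echelon form has 2 nonzero rows (pivots: X1,X2)

2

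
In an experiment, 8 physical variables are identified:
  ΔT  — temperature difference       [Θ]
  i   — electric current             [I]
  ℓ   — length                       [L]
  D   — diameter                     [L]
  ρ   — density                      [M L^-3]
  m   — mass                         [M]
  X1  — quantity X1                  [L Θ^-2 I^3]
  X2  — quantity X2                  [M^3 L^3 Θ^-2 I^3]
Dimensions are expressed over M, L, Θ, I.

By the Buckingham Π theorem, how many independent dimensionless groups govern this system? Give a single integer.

4

Write exponents as rows M,L,Θ,I / cols ΔT,i,ℓ,D,ρ,m,X1,X2:
  M: [ 0  0  0  0  1  1  0  3]
  L: [ 0  0  1  1 -3  0  1  3]
  Θ: [ 1  0  0  0  0  0 -2 -2]
  I: [ 0  1  0  0  0  0  3  3]
RREF → pivots at {ΔT,i,ℓ,ρ} ⇒ r = 4
8 vars − rank 4 = 4 Π groups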